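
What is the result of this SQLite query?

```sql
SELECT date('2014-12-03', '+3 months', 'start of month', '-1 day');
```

2015-02-28

Adding +3 months to 2014-12-03 gives 2015-03-03.
`start of month` rewinds 2015-03-03 to 2015-03-01.
Going back 1 day from 2015-03-01 reaches 2015-02-28 (last day of February, 28 days).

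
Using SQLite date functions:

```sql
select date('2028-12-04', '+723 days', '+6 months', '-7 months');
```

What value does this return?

2030-10-27

Applying '+723 days' to 2028-12-04: counting 723 days forward gives 2030-11-27.
Adding +6 months to 2030-11-27 gives 2031-05-27.
Adding -7 months to 2031-05-27 gives 2030-10-27.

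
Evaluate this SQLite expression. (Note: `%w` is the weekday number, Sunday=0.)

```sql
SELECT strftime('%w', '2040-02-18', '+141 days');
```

First apply '+141 days': 2040-02-18 → 2040-07-08.
2040-07-08 is a Sunday; with Sunday=0 that is 0.

0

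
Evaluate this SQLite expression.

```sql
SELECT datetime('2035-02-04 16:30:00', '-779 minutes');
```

2035-02-04 03:31:00

779 minutes = 12h 59m; -779 minutes from 2035-02-04 16:30:00 is 2035-02-04 03:31:00.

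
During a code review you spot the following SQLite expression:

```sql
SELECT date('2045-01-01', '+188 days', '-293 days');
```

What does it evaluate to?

2044-09-18

Applying '+188 days' to 2045-01-01: counting 188 days forward gives 2045-07-08.
Applying '-293 days' to 2045-07-08: counting 293 days back gives 2044-09-18.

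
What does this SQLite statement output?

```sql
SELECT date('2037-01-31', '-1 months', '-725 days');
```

2035-01-06

Adding -1 month to 2037-01-31 gives 2036-12-31.
Applying '-725 days' to 2036-12-31: counting 725 days back gives 2035-01-06.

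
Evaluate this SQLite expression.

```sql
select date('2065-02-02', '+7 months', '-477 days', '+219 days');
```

2064-12-18

Adding +7 months to 2065-02-02 gives 2065-09-02.
Applying '-477 days' to 2065-09-02: counting 477 days back gives 2064-05-13.
Applying '+219 days' to 2064-05-13: counting 219 days forward gives 2064-12-18.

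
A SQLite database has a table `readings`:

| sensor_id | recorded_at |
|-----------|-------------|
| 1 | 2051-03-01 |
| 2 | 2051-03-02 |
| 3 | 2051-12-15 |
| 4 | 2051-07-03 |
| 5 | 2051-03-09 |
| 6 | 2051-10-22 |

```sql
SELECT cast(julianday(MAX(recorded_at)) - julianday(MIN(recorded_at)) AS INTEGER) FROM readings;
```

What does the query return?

MIN = 2051-03-01, MAX = 2051-12-15.
30 days remain in March 2051 after the 1st (31 − 1).
Full months from April 2051 through November 2051 contribute their day counts.
Then 15 days into December 2051.
Total: 30 + 30 + 31 + 30 + 31 + 31 + 30 + 31 + 30 + 15 = 289.

289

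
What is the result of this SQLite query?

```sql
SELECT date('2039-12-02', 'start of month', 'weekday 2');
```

`start of month` rewinds 2039-12-02 to 2039-12-01.
`weekday 2` advances to the next Tuesday; 2039-12-01 is a Thursday, so it moves forward to 2039-12-06.

2039-12-06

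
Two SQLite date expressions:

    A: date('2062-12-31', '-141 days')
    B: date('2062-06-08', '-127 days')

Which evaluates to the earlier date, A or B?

B

A = 2062-08-12.
B = 2062-02-01.
B is earlier.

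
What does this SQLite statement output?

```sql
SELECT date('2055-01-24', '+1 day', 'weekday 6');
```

2055-01-30

Advancing 1 more day within January lands on 2055-01-25.
`weekday 6` advances to the next Saturday; 2055-01-25 is a Monday, so it moves forward to 2055-01-30.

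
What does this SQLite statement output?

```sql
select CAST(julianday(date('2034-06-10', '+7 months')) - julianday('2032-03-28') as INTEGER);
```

Adding +7 months to 2034-06-10 gives 2035-01-10.
3 days remain in March 2032 after the 28th (31 − 28).
Full months from April 2032 through December 2034 contribute their day counts.
Then 10 days into January 2035.
Total: 3 + 30 + 31 + 30 + 31 + 31 + 30 + 31 + 30 + 31 + 31 + 28 + 31 + 30 + 31 + 30 + 31 + 31 + 30 + 31 + 30 + 31 + 31 + 28 + 31 + 30 + 31 + 30 + 31 + 31 + 30 + 31 + 30 + 31 + 10 = 1018.

1018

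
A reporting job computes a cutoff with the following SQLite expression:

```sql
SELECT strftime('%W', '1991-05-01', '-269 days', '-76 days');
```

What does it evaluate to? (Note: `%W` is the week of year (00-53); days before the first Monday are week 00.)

First apply '-269 days', '-76 days': 1991-05-01 → 1990-05-21.
1990-05-21 is a Monday. SQLite's %W counts Mondays since the year started; the result is 21.

21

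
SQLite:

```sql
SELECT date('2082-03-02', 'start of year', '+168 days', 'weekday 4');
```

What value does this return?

`start of year` rewinds 2082-03-02 to 2082-01-01.
Applying '+168 days' to 2082-01-01: counting 168 days forward gives 2082-06-18.
`weekday 4` advances to the next Thursday; 2082-06-18 is already a Thursday, so it stays at 2082-06-18.

2082-06-18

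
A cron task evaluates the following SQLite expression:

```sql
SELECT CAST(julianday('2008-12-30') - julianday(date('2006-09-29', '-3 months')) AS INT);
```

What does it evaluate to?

915

Adding -3 months to 2006-09-29 gives 2006-06-29.
1 day remains in June 2006 after the 29th (30 − 29).
Full months from July 2006 through November 2008 contribute their day counts.
Then 30 days into December 2008.
Total: 1 + 31 + 31 + 30 + 31 + 30 + 31 + 31 + 28 + 31 + 30 + 31 + 30 + 31 + 31 + 30 + 31 + 30 + 31 + 31 + 29 + 31 + 30 + 31 + 30 + 31 + 31 + 30 + 31 + 30 + 30 = 915.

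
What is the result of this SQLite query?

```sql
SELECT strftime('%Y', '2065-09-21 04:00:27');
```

`%Y` extracts the 4-digit year: 2065.

2065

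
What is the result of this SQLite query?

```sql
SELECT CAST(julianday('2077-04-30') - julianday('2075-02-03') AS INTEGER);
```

817

25 days remain in February 2075 after the 3rd (28 − 3).
Full months from March 2075 through March 2077 contribute their day counts.
Then 30 days into April 2077.
Total: 25 + 31 + 30 + 31 + 30 + 31 + 31 + 30 + 31 + 30 + 31 + 31 + 29 + 31 + 30 + 31 + 30 + 31 + 31 + 30 + 31 + 30 + 31 + 31 + 28 + 31 + 30 = 817.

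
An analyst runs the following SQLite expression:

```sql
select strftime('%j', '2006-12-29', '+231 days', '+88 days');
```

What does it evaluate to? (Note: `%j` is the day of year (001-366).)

317

First apply '+231 days', '+88 days': 2006-12-29 → 2007-11-13.
Day-of-year for 2007-11-13: days since 2007-01-01 inclusive = 317, zero-padded to 317.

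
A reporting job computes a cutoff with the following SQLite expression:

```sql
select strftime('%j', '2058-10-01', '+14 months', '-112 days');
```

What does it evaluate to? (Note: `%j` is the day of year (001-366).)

First apply '+14 months', '-112 days': 2058-10-01 → 2059-08-11.
Day-of-year for 2059-08-11: days since 2059-01-01 inclusive = 223, zero-padded to 223.

223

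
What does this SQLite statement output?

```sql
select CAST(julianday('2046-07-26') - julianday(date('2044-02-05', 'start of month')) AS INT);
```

906

`start of month` rewinds 2044-02-05 to 2044-02-01.
28 days remain in February 2044 after the 1st (29 − 1).
Full months from March 2044 through June 2046 contribute their day counts.
Then 26 days into July 2046.
Total: 28 + 31 + 30 + 31 + 30 + 31 + 31 + 30 + 31 + 30 + 31 + 31 + 28 + 31 + 30 + 31 + 30 + 31 + 31 + 30 + 31 + 30 + 31 + 31 + 28 + 31 + 30 + 31 + 30 + 26 = 906.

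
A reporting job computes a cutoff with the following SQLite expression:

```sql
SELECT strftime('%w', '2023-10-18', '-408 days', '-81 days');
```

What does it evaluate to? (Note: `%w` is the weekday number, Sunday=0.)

4

First apply '-408 days', '-81 days': 2023-10-18 → 2022-06-16.
2022-06-16 is a Thursday; with Sunday=0 that is 4.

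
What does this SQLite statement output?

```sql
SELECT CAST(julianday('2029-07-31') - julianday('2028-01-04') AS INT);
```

574

27 days remain in January 2028 after the 4th (31 − 4).
Full months from February 2028 through June 2029 contribute their day counts.
Then 31 days into July 2029.
Total: 27 + 29 + 31 + 30 + 31 + 30 + 31 + 31 + 30 + 31 + 30 + 31 + 31 + 28 + 31 + 30 + 31 + 30 + 31 = 574.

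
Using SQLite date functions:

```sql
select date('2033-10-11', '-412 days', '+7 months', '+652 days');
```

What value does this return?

Applying '-412 days' to 2033-10-11: counting 412 days back gives 2032-08-25.
Adding +7 months to 2032-08-25 gives 2033-03-25.
Applying '+652 days' to 2033-03-25: counting 652 days forward gives 2035-01-06.

2035-01-06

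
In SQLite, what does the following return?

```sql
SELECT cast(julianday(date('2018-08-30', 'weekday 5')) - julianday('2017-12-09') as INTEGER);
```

265

`weekday 5` advances to the next Friday; 2018-08-30 is a Thursday, so it moves forward to 2018-08-31.
22 days remain in December 2017 after the 9th (31 − 9).
Full months from January 2018 through July 2018 contribute their day counts.
Then 31 days into August 2018.
Total: 22 + 31 + 28 + 31 + 30 + 31 + 30 + 31 + 31 = 265.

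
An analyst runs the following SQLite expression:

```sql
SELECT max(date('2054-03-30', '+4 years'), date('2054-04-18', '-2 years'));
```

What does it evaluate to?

2058-03-30

date('2054-03-30', '+4 years') → 2058-03-30.
date('2054-04-18', '-2 years') → 2052-04-18.
Later of the two is 2058-03-30.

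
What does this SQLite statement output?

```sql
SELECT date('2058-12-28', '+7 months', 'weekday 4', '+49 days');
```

2059-09-18

Adding +7 months to 2058-12-28 gives 2059-07-28.
`weekday 4` advances to the next Thursday; 2059-07-28 is a Monday, so it moves forward to 2059-07-31.
Applying '+49 days' to 2059-07-31: counting 49 days forward gives 2059-09-18.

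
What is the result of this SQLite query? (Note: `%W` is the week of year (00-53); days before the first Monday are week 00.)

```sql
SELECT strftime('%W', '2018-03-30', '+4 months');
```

31

First apply '+4 months': 2018-03-30 → 2018-07-30.
2018-07-30 is a Monday. SQLite's %W counts Mondays since the year started; the result is 31.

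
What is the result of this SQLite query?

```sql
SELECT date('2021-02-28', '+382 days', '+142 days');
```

2022-08-06

Applying '+382 days' to 2021-02-28: counting 382 days forward gives 2022-03-17.
Applying '+142 days' to 2022-03-17: counting 142 days forward gives 2022-08-06.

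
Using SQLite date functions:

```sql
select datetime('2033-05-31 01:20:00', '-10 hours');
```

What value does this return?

2033-05-30 15:20:00

-10 hours from 2033-05-31 01:20:00 is 2033-05-30 15:20:00 (crosses midnight).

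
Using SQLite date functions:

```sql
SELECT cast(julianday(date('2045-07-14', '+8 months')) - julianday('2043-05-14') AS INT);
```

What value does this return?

Adding +8 months to 2045-07-14 gives 2046-03-14.
17 days remain in May 2043 after the 14th (31 − 14).
Full months from June 2043 through February 2046 contribute their day counts.
Then 14 days into March 2046.
Total: 17 + 30 + 31 + 31 + 30 + 31 + 30 + 31 + 31 + 29 + 31 + 30 + 31 + 30 + 31 + 31 + 30 + 31 + 30 + 31 + 31 + 28 + 31 + 30 + 31 + 30 + 31 + 31 + 30 + 31 + 30 + 31 + 31 + 28 + 14 = 1035.

1035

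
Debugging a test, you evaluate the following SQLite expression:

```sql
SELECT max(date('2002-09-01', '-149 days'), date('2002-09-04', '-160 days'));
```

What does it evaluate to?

date('2002-09-01', '-149 days') → 2002-04-05.
date('2002-09-04', '-160 days') → 2002-03-28.
Later of the two is 2002-04-05.

2002-04-05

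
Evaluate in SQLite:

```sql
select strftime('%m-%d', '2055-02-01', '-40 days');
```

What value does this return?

First apply '-40 days': 2055-02-01 → 2054-12-23.
`%m-%d` extracts the month-day: 12-23.

12-23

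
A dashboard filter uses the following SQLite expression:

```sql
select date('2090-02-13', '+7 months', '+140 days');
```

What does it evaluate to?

Adding +7 months to 2090-02-13 gives 2090-09-13.
Applying '+140 days' to 2090-09-13: counting 140 days forward gives 2091-01-31.

2091-01-31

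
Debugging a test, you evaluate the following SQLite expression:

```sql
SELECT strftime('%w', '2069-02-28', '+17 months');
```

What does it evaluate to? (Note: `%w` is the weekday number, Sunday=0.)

First apply '+17 months': 2069-02-28 → 2070-07-28.
2070-07-28 is a Monday; with Sunday=0 that is 1.

1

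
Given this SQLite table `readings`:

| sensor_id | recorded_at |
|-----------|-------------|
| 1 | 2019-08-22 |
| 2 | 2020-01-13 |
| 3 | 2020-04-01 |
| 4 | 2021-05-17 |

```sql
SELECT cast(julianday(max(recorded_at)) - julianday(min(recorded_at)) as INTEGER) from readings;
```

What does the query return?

634

MIN = 2019-08-22, MAX = 2021-05-17.
9 days remain in August 2019 after the 22nd (31 − 22).
Full months from September 2019 through April 2021 contribute their day counts.
Then 17 days into May 2021.
Total: 9 + 30 + 31 + 30 + 31 + 31 + 29 + 31 + 30 + 31 + 30 + 31 + 31 + 30 + 31 + 30 + 31 + 31 + 28 + 31 + 30 + 17 = 634.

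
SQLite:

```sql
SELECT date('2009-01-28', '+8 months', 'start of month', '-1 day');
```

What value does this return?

Adding +8 months to 2009-01-28 gives 2009-09-28.
`start of month` rewinds 2009-09-28 to 2009-09-01.
Going back 1 day from 2009-09-01 reaches 2009-08-31 (last day of August, 31 days).

2009-08-31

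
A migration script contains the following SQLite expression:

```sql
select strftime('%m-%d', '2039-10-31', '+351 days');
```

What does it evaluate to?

10-16

First apply '+351 days': 2039-10-31 → 2040-10-16.
`%m-%d` extracts the month-day: 10-16.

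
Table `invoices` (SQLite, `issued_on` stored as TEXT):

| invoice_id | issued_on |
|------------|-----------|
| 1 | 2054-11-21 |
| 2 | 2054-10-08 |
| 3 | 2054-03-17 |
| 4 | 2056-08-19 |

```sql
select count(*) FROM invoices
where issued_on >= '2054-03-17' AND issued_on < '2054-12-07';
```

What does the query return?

Rows in [2054-03-17, 2054-12-07): 2054-11-21, 2054-10-08, 2054-03-17 → 3 rows.

3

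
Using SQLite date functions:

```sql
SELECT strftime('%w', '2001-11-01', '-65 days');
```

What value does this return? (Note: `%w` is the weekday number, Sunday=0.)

First apply '-65 days': 2001-11-01 → 2001-08-28.
2001-08-28 is a Tuesday; with Sunday=0 that is 2.

2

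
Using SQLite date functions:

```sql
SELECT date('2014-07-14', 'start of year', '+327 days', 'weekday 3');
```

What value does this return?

`start of year` rewinds 2014-07-14 to 2014-01-01.
Applying '+327 days' to 2014-01-01: counting 327 days forward gives 2014-11-24.
`weekday 3` advances to the next Wednesday; 2014-11-24 is a Monday, so it moves forward to 2014-11-26.

2014-11-26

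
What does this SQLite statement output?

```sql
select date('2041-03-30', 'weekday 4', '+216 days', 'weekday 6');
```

`weekday 4` advances to the next Thursday; 2041-03-30 is a Saturday, so it moves forward to 2041-04-04.
Applying '+216 days' to 2041-04-04: counting 216 days forward gives 2041-11-06.
`weekday 6` advances to the next Saturday; 2041-11-06 is a Wednesday, so it moves forward to 2041-11-09.

2041-11-09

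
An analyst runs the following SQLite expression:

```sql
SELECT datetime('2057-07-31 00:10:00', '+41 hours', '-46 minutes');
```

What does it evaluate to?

+41 hours from 2057-07-31 00:10:00 is 2057-08-01 17:10:00 (crosses midnight).
-46 minutes from 2057-08-01 17:10:00 is 2057-08-01 16:24:00.

2057-08-01 16:24:00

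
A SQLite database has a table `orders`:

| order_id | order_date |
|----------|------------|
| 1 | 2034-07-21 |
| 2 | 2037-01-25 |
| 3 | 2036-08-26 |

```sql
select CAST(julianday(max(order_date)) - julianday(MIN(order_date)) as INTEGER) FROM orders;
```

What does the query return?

919

MIN = 2034-07-21, MAX = 2037-01-25.
10 days remain in July 2034 after the 21st (31 − 21).
Full months from August 2034 through December 2036 contribute their day counts.
Then 25 days into January 2037.
Total: 10 + 31 + 30 + 31 + 30 + 31 + 31 + 28 + 31 + 30 + 31 + 30 + 31 + 31 + 30 + 31 + 30 + 31 + 31 + 29 + 31 + 30 + 31 + 30 + 31 + 31 + 30 + 31 + 30 + 31 + 25 = 919.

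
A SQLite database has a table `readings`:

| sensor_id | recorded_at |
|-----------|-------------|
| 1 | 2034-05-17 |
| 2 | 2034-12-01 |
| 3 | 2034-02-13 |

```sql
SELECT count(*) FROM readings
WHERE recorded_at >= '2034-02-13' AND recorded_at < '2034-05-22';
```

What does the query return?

Rows in [2034-02-13, 2034-05-22): 2034-05-17, 2034-02-13 → 2 rows.

2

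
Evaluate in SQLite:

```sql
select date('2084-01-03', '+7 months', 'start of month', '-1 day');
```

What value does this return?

Adding +7 months to 2084-01-03 gives 2084-08-03.
`start of month` rewinds 2084-08-03 to 2084-08-01.
Going back 1 day from 2084-08-01 reaches 2084-07-31 (last day of July, 31 days).

2084-07-31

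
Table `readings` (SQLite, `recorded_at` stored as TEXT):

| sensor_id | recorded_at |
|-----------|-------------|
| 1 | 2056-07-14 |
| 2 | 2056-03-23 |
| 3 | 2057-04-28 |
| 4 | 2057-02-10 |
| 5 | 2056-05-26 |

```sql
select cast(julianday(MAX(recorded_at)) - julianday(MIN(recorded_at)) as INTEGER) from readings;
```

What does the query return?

MIN = 2056-03-23, MAX = 2057-04-28.
8 days remain in March 2056 after the 23rd (31 − 23).
Full months from April 2056 through March 2057 contribute their day counts.
Then 28 days into April 2057.
Total: 8 + 30 + 31 + 30 + 31 + 31 + 30 + 31 + 30 + 31 + 31 + 28 + 31 + 28 = 401.

401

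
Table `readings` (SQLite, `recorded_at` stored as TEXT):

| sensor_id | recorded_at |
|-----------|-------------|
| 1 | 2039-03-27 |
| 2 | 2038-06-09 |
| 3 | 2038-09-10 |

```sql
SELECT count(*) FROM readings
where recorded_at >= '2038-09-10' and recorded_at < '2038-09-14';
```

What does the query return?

1

Rows in [2038-09-10, 2038-09-14): 2038-09-10 → 1 row.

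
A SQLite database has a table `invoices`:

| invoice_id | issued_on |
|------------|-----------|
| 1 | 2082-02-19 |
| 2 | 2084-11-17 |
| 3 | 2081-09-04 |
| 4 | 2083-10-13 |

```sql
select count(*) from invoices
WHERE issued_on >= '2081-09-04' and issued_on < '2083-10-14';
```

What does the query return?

Rows in [2081-09-04, 2083-10-14): 2082-02-19, 2081-09-04, 2083-10-13 → 3 rows.

3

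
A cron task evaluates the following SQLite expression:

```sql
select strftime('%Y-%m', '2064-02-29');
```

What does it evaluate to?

2064-02

`%Y-%m` extracts the year-month: 2064-02.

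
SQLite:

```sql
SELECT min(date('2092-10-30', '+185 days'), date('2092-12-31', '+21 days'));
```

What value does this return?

date('2092-10-30', '+185 days') → 2093-05-03.
date('2092-12-31', '+21 days') → 2093-01-21.
Earlier of the two is 2093-01-21.

2093-01-21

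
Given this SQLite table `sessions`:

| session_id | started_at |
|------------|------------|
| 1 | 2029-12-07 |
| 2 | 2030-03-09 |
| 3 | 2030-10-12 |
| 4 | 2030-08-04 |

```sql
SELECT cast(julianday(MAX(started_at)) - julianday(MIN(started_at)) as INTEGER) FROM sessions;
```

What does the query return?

MIN = 2029-12-07, MAX = 2030-10-12.
24 days remain in December 2029 after the 7th (31 − 7).
Full months from January 2030 through September 2030 contribute their day counts.
Then 12 days into October 2030.
Total: 24 + 31 + 28 + 31 + 30 + 31 + 30 + 31 + 31 + 30 + 12 = 309.

309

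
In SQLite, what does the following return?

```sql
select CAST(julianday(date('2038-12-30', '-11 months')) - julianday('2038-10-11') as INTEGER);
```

Adding -11 months to 2038-12-30 gives 2038-01-30.
1 day remains in January 2038 after the 30th (31 − 30).
Full months from February 2038 through September 2038 contribute their day counts.
Then 11 days into October 2038.
Total: 1 + 28 + 31 + 30 + 31 + 30 + 31 + 31 + 30 + 11 = 254.
The subtraction is earlier − later, so the result is −254 → -254.

-254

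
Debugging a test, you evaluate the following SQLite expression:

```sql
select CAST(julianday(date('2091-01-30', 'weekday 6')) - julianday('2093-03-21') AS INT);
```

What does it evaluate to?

`weekday 6` advances to the next Saturday; 2091-01-30 is a Tuesday, so it moves forward to 2091-02-03.
25 days remain in February 2091 after the 3rd (28 − 3).
Full months from March 2091 through February 2093 contribute their day counts.
Then 21 days into March 2093.
Total: 25 + 31 + 30 + 31 + 30 + 31 + 31 + 30 + 31 + 30 + 31 + 31 + 29 + 31 + 30 + 31 + 30 + 31 + 31 + 30 + 31 + 30 + 31 + 31 + 28 + 21 = 777.
The subtraction is earlier − later, so the result is −777 → -777.

-777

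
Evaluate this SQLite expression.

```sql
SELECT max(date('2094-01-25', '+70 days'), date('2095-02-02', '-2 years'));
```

2094-04-05

date('2094-01-25', '+70 days') → 2094-04-05.
date('2095-02-02', '-2 years') → 2093-02-02.
Later of the two is 2094-04-05.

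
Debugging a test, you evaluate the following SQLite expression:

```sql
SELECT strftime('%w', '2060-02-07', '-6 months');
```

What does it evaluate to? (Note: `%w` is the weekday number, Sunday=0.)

4

First apply '-6 months': 2060-02-07 → 2059-08-07.
2059-08-07 is a Thursday; with Sunday=0 that is 4.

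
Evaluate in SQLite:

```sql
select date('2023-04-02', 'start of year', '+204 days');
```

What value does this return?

`start of year` rewinds 2023-04-02 to 2023-01-01.
Applying '+204 days' to 2023-01-01: counting 204 days forward gives 2023-07-24.

2023-07-24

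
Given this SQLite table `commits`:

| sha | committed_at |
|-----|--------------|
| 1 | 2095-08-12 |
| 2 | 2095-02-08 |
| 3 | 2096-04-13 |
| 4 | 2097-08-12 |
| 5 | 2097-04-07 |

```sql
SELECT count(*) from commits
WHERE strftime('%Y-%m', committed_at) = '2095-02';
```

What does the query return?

Rows with year-month 2095-02: 2095-02-08 → 1.

1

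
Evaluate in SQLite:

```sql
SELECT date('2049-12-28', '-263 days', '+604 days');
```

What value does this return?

2050-12-04

Applying '-263 days' to 2049-12-28: counting 263 days back gives 2049-04-09.
Applying '+604 days' to 2049-04-09: counting 604 days forward gives 2050-12-04.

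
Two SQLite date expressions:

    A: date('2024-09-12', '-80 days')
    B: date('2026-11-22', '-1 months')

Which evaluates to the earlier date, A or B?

A = 2024-06-24.
B = 2026-10-22.
A is earlier.

A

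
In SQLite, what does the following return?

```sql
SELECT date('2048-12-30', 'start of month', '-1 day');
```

2048-11-30

`start of month` rewinds 2048-12-30 to 2048-12-01.
Going back 1 day from 2048-12-01 reaches 2048-11-30 (last day of November, 30 days).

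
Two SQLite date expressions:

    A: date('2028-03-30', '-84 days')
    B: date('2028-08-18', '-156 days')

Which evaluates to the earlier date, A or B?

A = 2028-01-06.
B = 2028-03-15.
A is earlier.

A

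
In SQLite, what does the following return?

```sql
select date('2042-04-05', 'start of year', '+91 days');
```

2042-04-02

`start of year` rewinds 2042-04-05 to 2042-01-01.
Applying '+91 days' to 2042-01-01: counting 91 days forward gives 2042-04-02.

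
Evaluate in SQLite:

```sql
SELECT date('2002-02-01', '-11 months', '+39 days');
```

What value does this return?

Adding -11 months to 2002-02-01 gives 2001-03-01.
March 2001 has 31 days; 30 remain after the 1st, so 31 days reach 2001-04-01.
Advancing 8 more days within April lands on 2001-04-09.

2001-04-09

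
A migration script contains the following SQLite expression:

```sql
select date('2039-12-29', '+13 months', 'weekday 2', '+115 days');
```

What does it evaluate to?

2041-05-24

Adding +13 months to 2039-12-29 gives 2041-01-29.
`weekday 2` advances to the next Tuesday; 2041-01-29 is already a Tuesday, so it stays at 2041-01-29.
Applying '+115 days' to 2041-01-29: counting 115 days forward gives 2041-05-24.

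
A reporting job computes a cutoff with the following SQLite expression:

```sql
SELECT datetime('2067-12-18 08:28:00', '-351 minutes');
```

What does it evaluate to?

2067-12-18 02:37:00

351 minutes = 5h 51m; -351 minutes from 2067-12-18 08:28:00 is 2067-12-18 02:37:00.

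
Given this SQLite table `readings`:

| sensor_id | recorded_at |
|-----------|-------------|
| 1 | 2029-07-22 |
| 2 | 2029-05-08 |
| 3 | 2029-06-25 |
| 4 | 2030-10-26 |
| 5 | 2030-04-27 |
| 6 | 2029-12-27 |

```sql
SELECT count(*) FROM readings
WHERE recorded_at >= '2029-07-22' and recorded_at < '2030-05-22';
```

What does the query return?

3

Rows in [2029-07-22, 2030-05-22): 2029-07-22, 2030-04-27, 2029-12-27 → 3 rows.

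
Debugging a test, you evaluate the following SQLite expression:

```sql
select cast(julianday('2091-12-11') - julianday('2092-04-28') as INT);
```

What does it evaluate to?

-139

20 days remain in December 2091 after the 11th (31 − 11).
January 2092: 31 days.
February 2092: 29 days (leap year).
March 2092: 31 days.
Then 28 days into April 2092.
Total: 20 + 31 + 29 + 31 + 28 = 139.
The subtraction is earlier − later, so the result is −139 → -139.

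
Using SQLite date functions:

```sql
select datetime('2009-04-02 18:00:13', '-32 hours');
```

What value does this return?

-32 hours from 2009-04-02 18:00:13 is 2009-04-01 10:00:13 (crosses midnight).

2009-04-01 10:00:13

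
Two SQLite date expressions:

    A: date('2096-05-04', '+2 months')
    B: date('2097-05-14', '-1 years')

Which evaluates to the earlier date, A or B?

B

A = 2096-07-04.
B = 2096-05-14.
B is earlier.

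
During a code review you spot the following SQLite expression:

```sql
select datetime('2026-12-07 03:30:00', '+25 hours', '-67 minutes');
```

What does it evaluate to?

+25 hours from 2026-12-07 03:30:00 is 2026-12-08 04:30:00 (crosses midnight).
67 minutes = 1h 7m; -67 minutes from 2026-12-08 04:30:00 is 2026-12-08 03:23:00.

2026-12-08 03:23:00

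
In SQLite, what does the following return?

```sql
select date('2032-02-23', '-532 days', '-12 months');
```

2029-09-09

Applying '-532 days' to 2032-02-23: counting 532 days back gives 2030-09-09.
Adding -12 months to 2030-09-09 gives 2029-09-09.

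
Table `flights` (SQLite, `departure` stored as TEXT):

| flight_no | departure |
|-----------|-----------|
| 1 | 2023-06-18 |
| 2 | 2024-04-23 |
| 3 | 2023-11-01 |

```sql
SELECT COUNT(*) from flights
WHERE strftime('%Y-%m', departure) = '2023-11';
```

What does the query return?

1

Rows with year-month 2023-11: 2023-11-01 → 1.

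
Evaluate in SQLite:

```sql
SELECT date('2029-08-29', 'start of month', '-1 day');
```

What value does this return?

`start of month` rewinds 2029-08-29 to 2029-08-01.
Going back 1 day from 2029-08-01 reaches 2029-07-31 (last day of July, 31 days).

2029-07-31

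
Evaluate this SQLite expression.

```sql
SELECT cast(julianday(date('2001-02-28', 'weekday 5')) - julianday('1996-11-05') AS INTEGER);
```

1578

`weekday 5` advances to the next Friday; 2001-02-28 is a Wednesday, so it moves forward to 2001-03-02.
25 days remain in November 1996 after the 5th (30 − 5).
Full months from December 1996 through February 2001 contribute their day counts.
Then 2 days into March 2001.
Total: 25 + 31 + 31 + 28 + 31 + 30 + 31 + 30 + 31 + 31 + 30 + 31 + 30 + 31 + 31 + 28 + 31 + 30 + 31 + 30 + 31 + 31 + 30 + 31 + 30 + 31 + 31 + 28 + 31 + 30 + 31 + 30 + 31 + 31 + 30 + 31 + 30 + 31 + 31 + 29 + 31 + 30 + 31 + 30 + 31 + 31 + 30 + 31 + 30 + 31 + 31 + 28 + 2 = 1578.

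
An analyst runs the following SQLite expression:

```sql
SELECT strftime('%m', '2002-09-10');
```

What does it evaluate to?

09

`%m` extracts the 2-digit month (01-12): 09.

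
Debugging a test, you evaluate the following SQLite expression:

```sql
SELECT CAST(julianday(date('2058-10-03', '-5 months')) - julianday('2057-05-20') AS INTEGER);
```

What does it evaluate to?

Adding -5 months to 2058-10-03 gives 2058-05-03.
11 days remain in May 2057 after the 20th (31 − 20).
Full months from June 2057 through April 2058 contribute their day counts.
Then 3 days into May 2058.
Total: 11 + 30 + 31 + 31 + 30 + 31 + 30 + 31 + 31 + 28 + 31 + 30 + 3 = 348.

348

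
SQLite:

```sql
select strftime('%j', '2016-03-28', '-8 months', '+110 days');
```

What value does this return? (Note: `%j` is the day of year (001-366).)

First apply '-8 months', '+110 days': 2016-03-28 → 2015-11-15.
Day-of-year for 2015-11-15: days since 2015-01-01 inclusive = 319, zero-padded to 319.

319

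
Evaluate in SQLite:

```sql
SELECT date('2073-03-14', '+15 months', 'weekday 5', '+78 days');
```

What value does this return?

2074-09-01

Adding +15 months to 2073-03-14 gives 2074-06-14.
`weekday 5` advances to the next Friday; 2074-06-14 is a Thursday, so it moves forward to 2074-06-15.
Applying '+78 days' to 2074-06-15: counting 78 days forward gives 2074-09-01.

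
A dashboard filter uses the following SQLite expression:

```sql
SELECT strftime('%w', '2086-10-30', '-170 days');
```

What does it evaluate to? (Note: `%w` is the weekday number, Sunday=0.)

1

First apply '-170 days': 2086-10-30 → 2086-05-13.
2086-05-13 is a Monday; with Sunday=0 that is 1.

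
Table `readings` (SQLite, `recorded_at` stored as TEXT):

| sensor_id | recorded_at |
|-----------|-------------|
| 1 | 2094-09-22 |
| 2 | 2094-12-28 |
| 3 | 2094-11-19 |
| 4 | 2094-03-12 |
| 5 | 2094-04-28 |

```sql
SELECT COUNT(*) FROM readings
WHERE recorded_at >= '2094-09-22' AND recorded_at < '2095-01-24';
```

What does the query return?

Rows in [2094-09-22, 2095-01-24): 2094-09-22, 2094-12-28, 2094-11-19 → 3 rows.

3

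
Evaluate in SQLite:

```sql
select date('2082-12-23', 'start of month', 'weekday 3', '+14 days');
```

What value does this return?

2082-12-16

`start of month` rewinds 2082-12-23 to 2082-12-01.
`weekday 3` advances to the next Wednesday; 2082-12-01 is a Tuesday, so it moves forward to 2082-12-02.
Advancing 14 more days within December lands on 2082-12-16.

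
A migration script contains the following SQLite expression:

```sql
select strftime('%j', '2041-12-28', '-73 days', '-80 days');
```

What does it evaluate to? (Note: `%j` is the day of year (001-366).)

First apply '-73 days', '-80 days': 2041-12-28 → 2041-07-28.
Day-of-year for 2041-07-28: days since 2041-01-01 inclusive = 209, zero-padded to 209.

209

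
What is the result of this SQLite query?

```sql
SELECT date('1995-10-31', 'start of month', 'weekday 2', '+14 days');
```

`start of month` rewinds 1995-10-31 to 1995-10-01.
`weekday 2` advances to the next Tuesday; 1995-10-01 is a Sunday, so it moves forward to 1995-10-03.
Advancing 14 more days within October lands on 1995-10-17.

1995-10-17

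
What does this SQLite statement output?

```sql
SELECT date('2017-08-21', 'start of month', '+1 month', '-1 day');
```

`start of month` rewinds 2017-08-21 to 2017-08-01.
Adding +1 month to 2017-08-01 gives 2017-09-01.
Going back 1 day from 2017-09-01 reaches 2017-08-31 (last day of August, 31 days).

2017-08-31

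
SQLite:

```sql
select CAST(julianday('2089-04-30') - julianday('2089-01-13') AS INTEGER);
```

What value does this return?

18 days remain in January 2089 after the 13th (31 − 13).
February 2089: 28 days.
March 2089: 31 days.
Then 30 days into April 2089.
Total: 18 + 28 + 31 + 30 = 107.

107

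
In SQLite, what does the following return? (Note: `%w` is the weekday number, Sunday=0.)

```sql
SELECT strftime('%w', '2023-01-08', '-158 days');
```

3

First apply '-158 days': 2023-01-08 → 2022-08-03.
2022-08-03 is a Wednesday; with Sunday=0 that is 3.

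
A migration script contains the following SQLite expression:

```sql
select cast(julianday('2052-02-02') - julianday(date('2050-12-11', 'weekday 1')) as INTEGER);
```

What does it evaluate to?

`weekday 1` advances to the next Monday; 2050-12-11 is a Sunday, so it moves forward to 2050-12-12.
19 days remain in December 2050 after the 12th (31 − 12).
Full months from January 2051 through January 2052 contribute their day counts.
Then 2 days into February 2052.
Total: 19 + 31 + 28 + 31 + 30 + 31 + 30 + 31 + 31 + 30 + 31 + 30 + 31 + 31 + 2 = 417.

417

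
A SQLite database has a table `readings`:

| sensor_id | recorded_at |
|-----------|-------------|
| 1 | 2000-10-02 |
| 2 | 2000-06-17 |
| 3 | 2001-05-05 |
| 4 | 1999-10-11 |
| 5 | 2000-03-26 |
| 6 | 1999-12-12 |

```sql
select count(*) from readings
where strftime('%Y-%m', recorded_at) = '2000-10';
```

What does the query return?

1

Rows with year-month 2000-10: 2000-10-02 → 1.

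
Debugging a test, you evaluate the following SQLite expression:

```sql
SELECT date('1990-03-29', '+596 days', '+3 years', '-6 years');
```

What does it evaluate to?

1988-11-15

Applying '+596 days' to 1990-03-29: counting 596 days forward gives 1991-11-15.
Adding +3 years to 1991-11-15 gives 1994-11-15.
Adding -6 years to 1994-11-15 gives 1988-11-15.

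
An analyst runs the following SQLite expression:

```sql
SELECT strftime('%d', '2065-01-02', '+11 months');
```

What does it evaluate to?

02

First apply '+11 months': 2065-01-02 → 2065-12-02.
`%d` extracts the 2-digit day of month: 02.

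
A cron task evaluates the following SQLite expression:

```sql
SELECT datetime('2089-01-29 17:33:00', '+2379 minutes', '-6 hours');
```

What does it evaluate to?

2379 minutes = 39h 39m; +2379 minutes from 2089-01-29 17:33:00 is 2089-01-31 09:12:00 (crosses midnight).
-6 hours from 2089-01-31 09:12:00 is 2089-01-31 03:12:00.

2089-01-31 03:12:00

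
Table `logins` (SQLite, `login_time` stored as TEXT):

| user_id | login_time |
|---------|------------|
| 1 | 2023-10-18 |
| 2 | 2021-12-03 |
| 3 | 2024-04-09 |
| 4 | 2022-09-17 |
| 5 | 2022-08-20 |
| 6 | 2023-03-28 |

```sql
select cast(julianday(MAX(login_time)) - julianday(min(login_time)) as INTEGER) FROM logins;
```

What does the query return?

MIN = 2021-12-03, MAX = 2024-04-09.
28 days remain in December 2021 after the 3rd (31 − 3).
Full months from January 2022 through March 2024 contribute their day counts.
Then 9 days into April 2024.
Total: 28 + 31 + 28 + 31 + 30 + 31 + 30 + 31 + 31 + 30 + 31 + 30 + 31 + 31 + 28 + 31 + 30 + 31 + 30 + 31 + 31 + 30 + 31 + 30 + 31 + 31 + 29 + 31 + 9 = 858.

858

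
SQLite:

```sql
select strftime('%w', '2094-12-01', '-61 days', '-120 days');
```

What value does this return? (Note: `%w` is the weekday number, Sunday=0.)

First apply '-61 days', '-120 days': 2094-12-01 → 2094-06-03.
2094-06-03 is a Thursday; with Sunday=0 that is 4.

4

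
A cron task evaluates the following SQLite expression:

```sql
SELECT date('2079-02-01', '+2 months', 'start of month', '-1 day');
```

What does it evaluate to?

Adding +2 months to 2079-02-01 gives 2079-04-01.
`start of month` rewinds 2079-04-01 to 2079-04-01.
Going back 1 day from 2079-04-01 reaches 2079-03-31 (last day of March, 31 days).

2079-03-31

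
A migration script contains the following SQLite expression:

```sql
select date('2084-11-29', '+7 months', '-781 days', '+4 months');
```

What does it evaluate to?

2083-09-10

Adding +7 months to 2084-11-29 gives 2085-06-29.
Applying '-781 days' to 2085-06-29: counting 781 days back gives 2083-05-10.
Adding +4 months to 2083-05-10 gives 2083-09-10.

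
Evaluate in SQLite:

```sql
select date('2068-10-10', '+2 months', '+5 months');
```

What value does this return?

2069-05-10

Adding +2 months to 2068-10-10 gives 2068-12-10.
Adding +5 months to 2068-12-10 gives 2069-05-10.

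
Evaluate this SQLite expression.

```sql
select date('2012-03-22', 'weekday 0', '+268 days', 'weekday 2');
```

2012-12-18

`weekday 0` advances to the next Sunday; 2012-03-22 is a Thursday, so it moves forward to 2012-03-25.
Applying '+268 days' to 2012-03-25: counting 268 days forward gives 2012-12-18.
`weekday 2` advances to the next Tuesday; 2012-12-18 is already a Tuesday, so it stays at 2012-12-18.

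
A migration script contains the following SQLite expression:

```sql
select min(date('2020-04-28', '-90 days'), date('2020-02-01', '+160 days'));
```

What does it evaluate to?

2020-01-29

date('2020-04-28', '-90 days') → 2020-01-29.
date('2020-02-01', '+160 days') → 2020-07-10.
Earlier of the two is 2020-01-29.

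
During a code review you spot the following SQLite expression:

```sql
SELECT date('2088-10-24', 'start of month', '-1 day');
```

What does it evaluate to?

`start of month` rewinds 2088-10-24 to 2088-10-01.
Going back 1 day from 2088-10-01 reaches 2088-09-30 (last day of September, 30 days).

2088-09-30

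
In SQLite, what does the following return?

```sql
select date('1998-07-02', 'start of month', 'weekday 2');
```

1998-07-07

`start of month` rewinds 1998-07-02 to 1998-07-01.
`weekday 2` advances to the next Tuesday; 1998-07-01 is a Wednesday, so it moves forward to 1998-07-07.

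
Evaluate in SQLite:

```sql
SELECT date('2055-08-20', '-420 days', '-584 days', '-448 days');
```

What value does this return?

Applying '-420 days' to 2055-08-20: counting 420 days back gives 2054-06-26.
Applying '-584 days' to 2054-06-26: counting 584 days back gives 2052-11-19.
Applying '-448 days' to 2052-11-19: counting 448 days back gives 2051-08-29.

2051-08-29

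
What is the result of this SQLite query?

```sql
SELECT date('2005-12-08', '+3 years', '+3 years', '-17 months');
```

2010-07-08

Adding +3 years to 2005-12-08 gives 2008-12-08.
Adding +3 years to 2008-12-08 gives 2011-12-08.
Adding -17 months to 2011-12-08 gives 2010-07-08.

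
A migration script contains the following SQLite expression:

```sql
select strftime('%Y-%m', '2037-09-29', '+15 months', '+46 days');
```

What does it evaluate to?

2039-02

First apply '+15 months', '+46 days': 2037-09-29 → 2039-02-13.
`%Y-%m` extracts the year-month: 2039-02.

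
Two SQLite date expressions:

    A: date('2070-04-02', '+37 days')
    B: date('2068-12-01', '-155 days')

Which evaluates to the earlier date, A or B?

A = 2070-05-09.
B = 2068-06-29.
B is earlier.

B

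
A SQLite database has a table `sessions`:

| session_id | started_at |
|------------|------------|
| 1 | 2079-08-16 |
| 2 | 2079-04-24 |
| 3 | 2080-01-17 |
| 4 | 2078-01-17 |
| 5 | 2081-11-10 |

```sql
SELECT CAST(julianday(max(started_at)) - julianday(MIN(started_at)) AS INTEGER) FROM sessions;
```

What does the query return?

MIN = 2078-01-17, MAX = 2081-11-10.
14 days remain in January 2078 after the 17th (31 − 17).
Full months from February 2078 through October 2081 contribute their day counts.
Then 10 days into November 2081.
Total: 14 + 28 + 31 + 30 + 31 + 30 + 31 + 31 + 30 + 31 + 30 + 31 + 31 + 28 + 31 + 30 + 31 + 30 + 31 + 31 + 30 + 31 + 30 + 31 + 31 + 29 + 31 + 30 + 31 + 30 + 31 + 31 + 30 + 31 + 30 + 31 + 31 + 28 + 31 + 30 + 31 + 30 + 31 + 31 + 30 + 31 + 10 = 1393.

1393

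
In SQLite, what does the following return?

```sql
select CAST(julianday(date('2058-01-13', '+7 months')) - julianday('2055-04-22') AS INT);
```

Adding +7 months to 2058-01-13 gives 2058-08-13.
8 days remain in April 2055 after the 22nd (30 − 22).
Full months from May 2055 through July 2058 contribute their day counts.
Then 13 days into August 2058.
Total: 8 + 31 + 30 + 31 + 31 + 30 + 31 + 30 + 31 + 31 + 29 + 31 + 30 + 31 + 30 + 31 + 31 + 30 + 31 + 30 + 31 + 31 + 28 + 31 + 30 + 31 + 30 + 31 + 31 + 30 + 31 + 30 + 31 + 31 + 28 + 31 + 30 + 31 + 30 + 31 + 13 = 1209.

1209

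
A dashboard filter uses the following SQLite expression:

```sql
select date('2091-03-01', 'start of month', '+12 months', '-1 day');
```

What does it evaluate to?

`start of month` rewinds 2091-03-01 to 2091-03-01.
Adding +12 months to 2091-03-01 gives 2092-03-01.
Going back 1 day from 2092-03-01 reaches 2092-02-29 (last day of February, 29 days).

2092-02-29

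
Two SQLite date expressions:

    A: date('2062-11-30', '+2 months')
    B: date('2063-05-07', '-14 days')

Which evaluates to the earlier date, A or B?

A

A = 2063-01-30.
B = 2063-04-23.
A is earlier.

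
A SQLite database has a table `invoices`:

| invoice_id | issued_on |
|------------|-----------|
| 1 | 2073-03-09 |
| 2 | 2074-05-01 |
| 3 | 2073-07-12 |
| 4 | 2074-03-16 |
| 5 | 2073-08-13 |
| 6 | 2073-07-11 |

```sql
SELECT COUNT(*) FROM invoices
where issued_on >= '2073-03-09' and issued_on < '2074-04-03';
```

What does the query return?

5

Rows in [2073-03-09, 2074-04-03): 2073-03-09, 2073-07-12, 2074-03-16, 2073-08-13, 2073-07-11 → 5 rows.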